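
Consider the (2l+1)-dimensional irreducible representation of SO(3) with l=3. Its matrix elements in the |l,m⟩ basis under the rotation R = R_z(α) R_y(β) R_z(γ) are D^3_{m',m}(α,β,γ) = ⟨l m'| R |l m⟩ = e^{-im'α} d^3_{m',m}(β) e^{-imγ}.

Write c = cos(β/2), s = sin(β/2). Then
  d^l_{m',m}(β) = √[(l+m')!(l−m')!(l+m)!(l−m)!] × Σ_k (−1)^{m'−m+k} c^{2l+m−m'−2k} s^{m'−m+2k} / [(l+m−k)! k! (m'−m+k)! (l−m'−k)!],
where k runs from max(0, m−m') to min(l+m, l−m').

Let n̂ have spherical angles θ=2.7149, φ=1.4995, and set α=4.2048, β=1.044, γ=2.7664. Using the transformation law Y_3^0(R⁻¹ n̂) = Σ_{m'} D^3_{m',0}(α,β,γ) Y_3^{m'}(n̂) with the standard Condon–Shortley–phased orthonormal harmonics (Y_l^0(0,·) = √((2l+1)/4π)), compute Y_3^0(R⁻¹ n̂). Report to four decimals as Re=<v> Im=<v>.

Re=-0.0166 Im=0.0000

Need the full column D^3_{m',0} for m'=−3..3 at α=4.2048, β=1.044, γ=2.7664.
cos(β/2)=0.866824, sin(β/2)=0.498615
d^3_{-3,0}: single k=3 term ⇒ +0.361079;  D = +0.360663+0.017336i
d^3_{-2,0}: k∈[2..3] ⇒ +0.768801 -0.254380 = +0.514421;  D = -0.271341+0.437039i
d^3_{-1,0}: k∈[1..3] ⇒ +0.845298 -0.839073 +0.092544 = +0.098769;  D = -0.048009-0.086316i
d^3_{0,0}: k∈[0..3] ⇒ +0.424214 -1.263269 +0.417989 -0.015367 = -0.436434;  D = -0.436434+0.000000i
d^3_{1,0}: k∈[0..2] ⇒ -0.845298 +0.839073 -0.092544 = -0.098769;  D = +0.048009-0.086316i
d^3_{2,0}: k∈[0..1] ⇒ +0.768801 -0.254380 = +0.514421;  D = -0.271341-0.437039i
d^3_{3,0}: single k=0 term ⇒ -0.361079;  D = -0.360663+0.017336i
Y_3^{m'}(θ=2.7149,φ=1.4995) and Σ D·Y over m':
  (+0.3607+0.0173i)·(-0.0063+0.0289i)  (-0.2713+0.4370i)·(+0.1577+0.0226i)  (-0.0480-0.0863i)·(+0.0300-0.4194i)  (-0.4364+0.0000i)·(-0.3885+0.0000i)  (+0.0480-0.0863i)·(-0.0300-0.4194i)  (-0.2713-0.4370i)·(+0.1577-0.0226i)  (-0.3607+0.0173i)·(+0.0063+0.0289i)
Y_3^0(R⁻¹ n̂) = -0.016648+0.000000i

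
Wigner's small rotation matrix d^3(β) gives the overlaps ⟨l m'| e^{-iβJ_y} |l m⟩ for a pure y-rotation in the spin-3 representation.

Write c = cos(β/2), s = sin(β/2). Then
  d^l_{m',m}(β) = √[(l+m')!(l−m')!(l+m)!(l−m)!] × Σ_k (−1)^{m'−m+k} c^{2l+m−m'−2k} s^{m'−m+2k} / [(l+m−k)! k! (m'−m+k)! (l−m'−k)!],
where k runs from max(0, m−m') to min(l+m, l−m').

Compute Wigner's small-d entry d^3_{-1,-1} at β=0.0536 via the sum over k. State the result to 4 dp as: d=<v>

d=0.9921

d^3_{-1,-1}(β=0.0536) via Wigner's sum:
c=cos(0.0536/2)=0.999641, s=sin(0.0536/2)=0.026797; N=√[2·24·2·24]=48.000000
Admissible k: 0..2 (factorial args all ≥0)
  k=0: (−1)^0·48.0000/(48)·0.9996^6·0.0268^0 = +0.997847
  k=1: (−1)^1·48.0000/(6)·0.9996^4·0.0268^2 = -0.005736
  k=2: (−1)^2·48.0000/(8)·0.9996^2·0.0268^4 = +0.000003
d^3_{-1,-1}(0.0536) = +0.997847 -0.005736 +0.000003 = +0.992114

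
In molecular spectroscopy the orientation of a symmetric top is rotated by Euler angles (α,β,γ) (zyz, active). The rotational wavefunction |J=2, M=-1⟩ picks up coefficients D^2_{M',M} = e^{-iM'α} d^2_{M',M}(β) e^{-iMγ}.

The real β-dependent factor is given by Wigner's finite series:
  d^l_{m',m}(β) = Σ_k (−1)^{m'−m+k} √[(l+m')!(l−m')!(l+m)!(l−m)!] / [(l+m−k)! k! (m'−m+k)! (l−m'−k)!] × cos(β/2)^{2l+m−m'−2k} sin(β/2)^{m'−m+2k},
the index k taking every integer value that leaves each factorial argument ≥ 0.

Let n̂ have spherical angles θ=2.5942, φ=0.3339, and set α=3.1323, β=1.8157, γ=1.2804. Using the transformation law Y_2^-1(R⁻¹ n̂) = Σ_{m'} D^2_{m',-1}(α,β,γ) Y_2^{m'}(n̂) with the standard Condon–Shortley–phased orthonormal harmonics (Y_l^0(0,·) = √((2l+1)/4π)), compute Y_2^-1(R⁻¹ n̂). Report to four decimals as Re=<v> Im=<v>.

Re=-0.0214 Im=-0.1986

Need the full column D^2_{m',-1} for m'=−2..2 at α=3.1323, β=1.8157, γ=1.2804.
cos(β/2)=0.615442, sin(β/2)=0.788182
d^2_{-2,-1}: single k=1 term ⇒ +0.367466;  D = +0.111742+0.350065i
d^2_{-1,-1}: k∈[0..1] ⇒ +0.143466 -0.705909 = -0.562443;  D = +0.166046+0.537374i
d^2_{0,-1}: k∈[0..1] ⇒ -0.450053 +0.738147 = +0.288094;  D = +0.082491+0.276032i
d^2_{1,-1}: k∈[0..1] ⇒ +0.705909 -0.385928 = +0.319980;  D = -0.088768-0.307421i
d^2_{2,-1}: single k=0 term ⇒ -0.602694;  D = -0.161809-0.580567i
Y_2^{m'}(θ=2.5942,φ=0.3339) and Σ D·Y over m':
  (+0.1117+0.3501i)·(+0.0822-0.0648i)  (+0.1660+0.5374i)·(-0.3244+0.1125i)  (+0.0825+0.2760i)·(+0.3745+0.0000i)  (-0.0888-0.3074i)·(+0.3244+0.1125i)  (-0.1618-0.5806i)·(+0.0822+0.0648i)
Y_2^-1(R⁻¹ n̂) = -0.021449-0.198625i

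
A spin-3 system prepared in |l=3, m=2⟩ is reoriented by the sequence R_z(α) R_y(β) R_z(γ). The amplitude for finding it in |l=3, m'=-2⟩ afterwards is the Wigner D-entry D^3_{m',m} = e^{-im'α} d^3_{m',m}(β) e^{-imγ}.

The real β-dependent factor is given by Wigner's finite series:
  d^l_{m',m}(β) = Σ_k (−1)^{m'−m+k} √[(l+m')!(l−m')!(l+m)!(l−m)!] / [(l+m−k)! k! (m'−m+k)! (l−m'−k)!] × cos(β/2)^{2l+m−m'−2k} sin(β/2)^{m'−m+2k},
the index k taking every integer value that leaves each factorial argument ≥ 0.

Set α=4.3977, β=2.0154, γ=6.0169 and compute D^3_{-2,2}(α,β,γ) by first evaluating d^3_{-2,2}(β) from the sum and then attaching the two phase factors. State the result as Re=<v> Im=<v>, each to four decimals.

Split into d^3_{-2,2}(β=2.0154) × two z-phases.
Half-angle: c=0.533807, s=0.845606. N=√(1·120·120·1)=120.000000
The bounds max(0,m−m')=4 and min(l+m,l−m')=5 give 2 terms
  k=4: (−1)^0·120.0000/(24)·0.5338^2·0.8456^4 = +0.728470
  k=5: (−1)^1·120.0000/(120)·0.5338^0·0.8456^6 = -0.365603
d^3_{-2,2}(2.0154) = +0.728470 -0.365603 = +0.362867
Attach z-rotation phases: D = e^{-i(-2)(4.3977)}·(+0.362867)·e^{-i(2)(6.0169)} = -0.361168+0.035073i

Re=-0.3612 Im=0.0351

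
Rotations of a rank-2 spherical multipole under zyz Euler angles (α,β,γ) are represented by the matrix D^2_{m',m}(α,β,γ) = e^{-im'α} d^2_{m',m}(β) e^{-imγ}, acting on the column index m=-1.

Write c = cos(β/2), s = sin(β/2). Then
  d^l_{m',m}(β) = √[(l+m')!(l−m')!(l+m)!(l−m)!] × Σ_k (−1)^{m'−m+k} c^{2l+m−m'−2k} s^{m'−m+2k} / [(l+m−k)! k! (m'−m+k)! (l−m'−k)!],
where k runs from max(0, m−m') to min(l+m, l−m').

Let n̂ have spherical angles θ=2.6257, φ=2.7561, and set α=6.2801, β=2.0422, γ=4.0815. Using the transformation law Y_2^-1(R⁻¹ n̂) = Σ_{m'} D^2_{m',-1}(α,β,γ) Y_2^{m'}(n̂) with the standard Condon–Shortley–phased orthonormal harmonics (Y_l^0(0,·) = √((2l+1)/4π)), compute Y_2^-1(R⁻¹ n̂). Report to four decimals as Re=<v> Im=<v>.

Need the full column D^2_{m',-1} for m'=−2..2 at α=6.2801, β=2.0422, γ=4.0815.
cos(β/2)=0.522428, sin(β/2)=0.852683
d^2_{-2,-1}: single k=1 term ⇒ +0.243163;  D = -0.144642-0.195466i
d^2_{-1,-1}: k∈[0..1] ⇒ +0.074492 -0.595319 = -0.520828;  D = +0.308513+0.419621i
d^2_{0,-1}: k∈[0..1] ⇒ -0.297813 +0.793351 = +0.495538;  D = -0.292300-0.400149i
d^2_{1,-1}: k∈[0..1] ⇒ +0.595319 -0.528629 = +0.066691;  D = -0.039172-0.053974i
d^2_{2,-1}: single k=0 term ⇒ -0.647769;  D = +0.378860+0.525423i
Y_2^{m'}(θ=2.6257,φ=2.7561) and Σ D·Y over m':
  (-0.1446-0.1955i)·(+0.0674+0.0655i)  (+0.3085+0.4196i)·(+0.3072+0.1247i)  (-0.2923-0.4001i)·(+0.4005+0.0000i)  (-0.0392-0.0540i)·(-0.3072+0.1247i)  (+0.3789+0.5254i)·(+0.0674-0.0655i)
Y_2^-1(R⁻¹ n̂) = +0.007162+0.006736i

Re=0.0072 Im=0.0067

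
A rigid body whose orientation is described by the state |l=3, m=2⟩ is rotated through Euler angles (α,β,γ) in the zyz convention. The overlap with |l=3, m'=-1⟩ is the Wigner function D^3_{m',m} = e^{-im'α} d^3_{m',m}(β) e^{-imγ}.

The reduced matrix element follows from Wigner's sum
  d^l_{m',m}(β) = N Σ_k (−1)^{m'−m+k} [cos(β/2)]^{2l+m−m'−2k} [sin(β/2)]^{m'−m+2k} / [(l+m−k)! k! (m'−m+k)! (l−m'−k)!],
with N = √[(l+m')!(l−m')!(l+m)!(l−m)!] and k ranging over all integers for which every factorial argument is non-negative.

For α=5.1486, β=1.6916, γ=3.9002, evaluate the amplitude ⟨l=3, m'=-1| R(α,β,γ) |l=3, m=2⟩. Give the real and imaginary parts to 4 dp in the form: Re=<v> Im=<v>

Re=-0.2477 Im=-0.1321

Split into d^3_{-1,2}(β=1.6916) × two z-phases.
With c≡cos(β/2)=0.663133 and s≡sin(β/2)=0.748502, N=[2·24·120·1]^{1/2}=75.894664
k∈{3,4} keeps every argument non-negative
  k=3: (−1)^0·75.8947/(12)·0.6631^3·0.7485^3 = +0.773410
  k=4: (−1)^1·75.8947/(24)·0.6631^1·0.7485^5 = -0.492680
d^3_{-1,2}(1.6916) = +0.773410 -0.492680 = +0.280730
D = (+0.422508-0.906359i)·(+0.280730)·(+0.053556-0.998565i) = -0.247725-0.132068i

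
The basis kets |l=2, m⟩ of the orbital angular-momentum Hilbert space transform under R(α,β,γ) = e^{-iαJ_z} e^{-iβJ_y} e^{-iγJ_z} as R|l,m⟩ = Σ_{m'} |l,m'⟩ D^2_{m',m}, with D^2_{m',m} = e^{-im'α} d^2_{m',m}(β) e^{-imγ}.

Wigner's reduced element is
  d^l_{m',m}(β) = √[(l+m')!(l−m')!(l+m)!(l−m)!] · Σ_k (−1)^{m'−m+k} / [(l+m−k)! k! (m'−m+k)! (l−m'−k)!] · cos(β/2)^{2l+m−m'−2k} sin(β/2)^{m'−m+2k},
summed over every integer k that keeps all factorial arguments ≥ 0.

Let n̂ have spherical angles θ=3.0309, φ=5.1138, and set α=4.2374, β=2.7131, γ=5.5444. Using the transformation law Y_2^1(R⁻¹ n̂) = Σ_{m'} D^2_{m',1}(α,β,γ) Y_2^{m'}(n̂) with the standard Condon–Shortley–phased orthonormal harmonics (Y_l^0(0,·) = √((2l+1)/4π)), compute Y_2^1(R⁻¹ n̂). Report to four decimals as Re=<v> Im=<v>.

Re=-0.1446 Im=-0.2146

Need the full column D^2_{m',1} for m'=−2..2 at α=4.2374, β=2.7131, γ=5.5444.
cos(β/2)=0.212611, sin(β/2)=0.977137
d^2_{-2,1}: single k=3 term ⇒ +0.396718;  D = -0.387904+0.083163i
d^2_{-1,1}: k∈[2..3] ⇒ +0.129480 -0.911636 = -0.782156;  D = -0.203945+0.755099i
d^2_{0,1}: k∈[1..2] ⇒ +0.023003 -0.485879 = -0.462875;  D = -0.342198-0.311696i
d^2_{1,1}: k∈[0..1] ⇒ +0.002043 -0.129480 = -0.127437;  D = +0.119401-0.044537i
d^2_{2,1}: single k=0 term ⇒ -0.018782;  D = -0.002211+0.018652i
Y_2^{m'}(θ=3.0309,φ=5.1138) and Σ D·Y over m':
  (-0.3879+0.0832i)·(-0.0033+0.0034i)  (-0.2039+0.7551i)·(-0.0331-0.0781i)  (-0.3422-0.3117i)·(+0.6192+0.0000i)  (+0.1194-0.0445i)·(+0.0331-0.0781i)  (-0.0022+0.0187i)·(-0.0033-0.0034i)
Y_2^1(R⁻¹ n̂) = -0.144649-0.214554i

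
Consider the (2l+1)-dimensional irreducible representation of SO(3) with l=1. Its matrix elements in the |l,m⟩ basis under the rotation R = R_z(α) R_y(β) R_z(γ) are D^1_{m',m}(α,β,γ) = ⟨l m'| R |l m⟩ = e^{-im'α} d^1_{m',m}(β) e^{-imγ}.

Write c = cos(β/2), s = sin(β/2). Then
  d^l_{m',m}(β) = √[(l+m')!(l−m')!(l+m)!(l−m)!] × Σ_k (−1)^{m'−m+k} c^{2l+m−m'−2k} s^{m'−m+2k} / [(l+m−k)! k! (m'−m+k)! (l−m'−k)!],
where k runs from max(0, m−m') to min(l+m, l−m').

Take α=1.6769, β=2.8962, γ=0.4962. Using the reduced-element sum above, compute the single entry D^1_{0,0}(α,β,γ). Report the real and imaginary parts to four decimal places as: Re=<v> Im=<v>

Re=-0.9700 Im=0.0000

Split into d^1_{0,0}(β=2.8962) × two z-phases.
c=cos(2.8962/2)=0.122389, s=sin(2.8962/2)=0.992482; N=√[1·1·1·1]=1.000000
Admissible k: 0..1 (factorial args all ≥0)
  k=0: (−1)^0·1.0000/(1)·0.1224^2·0.9925^0 = +0.014979
  k=1: (−1)^1·1.0000/(1)·0.1224^0·0.9925^2 = -0.985021
d^1_{0,0}(2.8962) = +0.014979 -0.985021 = -0.970042
D = (+1.000000+0.000000i)·(-0.970042)·(+1.000000+0.000000i) = -0.970042+0.000000i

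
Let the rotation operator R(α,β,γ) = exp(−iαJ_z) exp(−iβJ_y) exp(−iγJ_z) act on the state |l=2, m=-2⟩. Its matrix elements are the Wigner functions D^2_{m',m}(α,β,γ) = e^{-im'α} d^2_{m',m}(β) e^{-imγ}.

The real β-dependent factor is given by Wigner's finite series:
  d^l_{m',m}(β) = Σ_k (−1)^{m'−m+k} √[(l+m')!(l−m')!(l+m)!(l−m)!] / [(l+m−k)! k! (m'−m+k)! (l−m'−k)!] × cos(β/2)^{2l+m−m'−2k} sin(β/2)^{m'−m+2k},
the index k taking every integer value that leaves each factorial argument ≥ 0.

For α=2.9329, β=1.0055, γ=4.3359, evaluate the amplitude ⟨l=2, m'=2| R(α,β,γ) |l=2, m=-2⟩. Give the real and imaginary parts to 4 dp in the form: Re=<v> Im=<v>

Re=-0.0509 Im=0.0178

Split into d^2_{2,-2}(β=1.0055) × two z-phases.
With c≡cos(β/2)=0.876261 and s≡sin(β/2)=0.481837, N=[24·1·1·24]^{1/2}=24.000000
k: max(0,(-2)−(2))=0 … min(2+(-2),2−(2))=0
  k=0: (−1)^4·24.0000/(24)·0.8763^0·0.4818^4 = +0.053902
d^2_{2,-2}(1.0055) = +0.053902
D = (+0.914152+0.405372i)·(+0.053902)·(-0.729656+0.683815i) = -0.050895+0.017751i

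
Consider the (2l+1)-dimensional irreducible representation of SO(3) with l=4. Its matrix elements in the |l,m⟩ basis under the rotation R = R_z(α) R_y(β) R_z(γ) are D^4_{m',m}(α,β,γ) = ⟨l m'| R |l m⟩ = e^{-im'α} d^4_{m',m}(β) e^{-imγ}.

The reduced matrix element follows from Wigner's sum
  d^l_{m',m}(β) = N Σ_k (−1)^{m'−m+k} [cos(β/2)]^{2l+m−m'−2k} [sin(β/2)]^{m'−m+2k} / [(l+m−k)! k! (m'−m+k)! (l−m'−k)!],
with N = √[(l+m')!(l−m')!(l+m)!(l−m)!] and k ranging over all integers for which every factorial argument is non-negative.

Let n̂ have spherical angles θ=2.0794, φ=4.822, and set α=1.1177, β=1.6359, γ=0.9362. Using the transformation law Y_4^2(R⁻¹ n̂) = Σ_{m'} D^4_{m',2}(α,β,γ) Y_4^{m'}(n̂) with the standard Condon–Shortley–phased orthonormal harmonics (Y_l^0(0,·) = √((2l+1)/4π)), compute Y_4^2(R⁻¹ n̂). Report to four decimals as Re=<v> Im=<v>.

Re=-0.4117 Im=0.0689

Need the full column D^4_{m',2} for m'=−4..4 at α=1.1177, β=1.6359, γ=0.9362.
cos(β/2)=0.683719, sin(β/2)=0.729746
d^4_{-4,2}: single k=6 term ⇒ +0.373562;  D = -0.319793+0.193084i
d^4_{-3,2}: k∈[5..6] ⇒ +0.742464 -0.281931 = +0.460533;  D = +0.041436+0.458665i
d^4_{-2,2}: k∈[4..6] ⇒ +0.929581 -0.847160 +0.080422 = +0.162842;  D = +0.152231+0.057822i
d^4_{-1,2}: k∈[3..5] ⇒ +0.821139 -1.403125 +0.319679 = -0.262306;  D = -0.191084+0.179698i
d^4_{0,2}: k∈[2..4] ⇒ +0.516094 -1.567783 +0.669739 = -0.381950;  D = +0.113459+0.364709i
d^4_{1,2}: k∈[1..3] ⇒ +0.216247 -1.231709 +0.935417 = -0.080045;  D = +0.079129+0.012080i
d^4_{2,2}: k∈[0..2] ⇒ +0.047755 -0.652813 +0.929581 = +0.324523;  D = -0.184467+0.266997i
d^4_{3,2}: k∈[0..1] ⇒ -0.190712 +0.651759 = +0.461047;  D = +0.226323+0.401674i
d^4_{4,2}: single k=0 term ⇒ +0.287864;  D = +0.287345-0.017266i
Y_4^{m'}(θ=2.0794,φ=4.822) and Σ D·Y over m':
  (-0.3198+0.1931i)·(+0.2332-0.1093i)  (+0.0414+0.4587i)·(+0.1312+0.3844i)  (+0.1522+0.0578i)·(-0.1644+0.0366i)  (-0.1911+0.1797i)·(+0.0295+0.2680i)  (+0.1135+0.3647i)·(-0.2270+0.0000i)  (+0.0791+0.0121i)·(-0.0295+0.2680i)  (-0.1845+0.2670i)·(-0.1644-0.0366i)  (+0.2263+0.4017i)·(-0.1312+0.3844i)  (+0.2873-0.0173i)·(+0.2332+0.1093i)
Y_4^2(R⁻¹ n̂) = -0.411668+0.068860i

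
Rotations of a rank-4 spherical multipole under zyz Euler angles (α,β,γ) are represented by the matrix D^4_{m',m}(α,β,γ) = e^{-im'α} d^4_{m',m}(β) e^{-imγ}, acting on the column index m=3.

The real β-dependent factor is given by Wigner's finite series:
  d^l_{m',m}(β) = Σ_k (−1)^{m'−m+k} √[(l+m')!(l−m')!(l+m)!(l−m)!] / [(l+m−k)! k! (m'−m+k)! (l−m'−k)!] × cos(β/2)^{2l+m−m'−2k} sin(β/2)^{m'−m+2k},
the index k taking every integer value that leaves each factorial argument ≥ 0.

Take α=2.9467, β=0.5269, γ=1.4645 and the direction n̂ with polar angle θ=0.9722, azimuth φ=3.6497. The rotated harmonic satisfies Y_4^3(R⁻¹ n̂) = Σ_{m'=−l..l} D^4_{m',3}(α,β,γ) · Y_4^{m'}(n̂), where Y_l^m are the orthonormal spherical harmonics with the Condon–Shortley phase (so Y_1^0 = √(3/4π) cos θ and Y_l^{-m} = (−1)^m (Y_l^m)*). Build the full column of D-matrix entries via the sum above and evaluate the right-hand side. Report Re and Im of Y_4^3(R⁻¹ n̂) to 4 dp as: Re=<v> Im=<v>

Re=-0.1059 Im=0.1832

Need the full column D^4_{m',3} for m'=−4..4 at α=2.9467, β=0.5269, γ=1.4645.
cos(β/2)=0.965497, sin(β/2)=0.260413
d^4_{-4,3}: single k=7 term ⇒ +0.000222;  D = +0.000099+0.000199i
d^4_{-3,3}: k∈[6..7] ⇒ +0.002035 -0.000021 = +0.002014;  D = -0.000529-0.001943i
d^4_{-2,3}: k∈[5..6] ⇒ +0.012099 -0.000293 = +0.011806;  D = +0.000836+0.011776i
d^4_{-1,3}: k∈[4..5] ⇒ +0.052866 -0.002308 = +0.050558;  D = +0.006253-0.050170i
d^4_{0,3}: k∈[3..4] ⇒ +0.175310 -0.012754 = +0.162557;  D = -0.050963+0.154361i
d^4_{1,3}: k∈[2..3] ⇒ +0.436016 -0.052866 = +0.383150;  D = +0.188308-0.333682i
d^4_{2,3}: k∈[1..2] ⇒ +0.762051 -0.166314 = +0.595737;  D = -0.387722+0.452299i
d^4_{3,3}: k∈[0..1] ⇒ +0.755107 -0.384530 = +0.370577;  D = +0.291103-0.229318i
d^4_{4,3}: single k=0 term ⇒ -0.576057;  D = +0.512983-0.262088i
Y_4^{m'}(θ=0.9722,φ=3.6497) and Σ D·Y over m':
  (+0.0001+0.0002i)·(-0.0918-0.1846i)  (-0.0005-0.0019i)·(-0.0185+0.3972i)  (+0.0008+0.0118i)·(+0.1470-0.2373i)  (+0.0063-0.0502i)·(+0.1496-0.0833i)  (-0.0510+0.1544i)·(-0.3170+0.0000i)  (+0.1883-0.3337i)·(-0.1496-0.0833i)  (-0.3877+0.4523i)·(+0.1470+0.2373i)  (+0.2911-0.2293i)·(+0.0185+0.3972i)  (+0.5130-0.2621i)·(-0.0918+0.1846i)
Y_4^3(R⁻¹ n̂) = -0.105896+0.183196i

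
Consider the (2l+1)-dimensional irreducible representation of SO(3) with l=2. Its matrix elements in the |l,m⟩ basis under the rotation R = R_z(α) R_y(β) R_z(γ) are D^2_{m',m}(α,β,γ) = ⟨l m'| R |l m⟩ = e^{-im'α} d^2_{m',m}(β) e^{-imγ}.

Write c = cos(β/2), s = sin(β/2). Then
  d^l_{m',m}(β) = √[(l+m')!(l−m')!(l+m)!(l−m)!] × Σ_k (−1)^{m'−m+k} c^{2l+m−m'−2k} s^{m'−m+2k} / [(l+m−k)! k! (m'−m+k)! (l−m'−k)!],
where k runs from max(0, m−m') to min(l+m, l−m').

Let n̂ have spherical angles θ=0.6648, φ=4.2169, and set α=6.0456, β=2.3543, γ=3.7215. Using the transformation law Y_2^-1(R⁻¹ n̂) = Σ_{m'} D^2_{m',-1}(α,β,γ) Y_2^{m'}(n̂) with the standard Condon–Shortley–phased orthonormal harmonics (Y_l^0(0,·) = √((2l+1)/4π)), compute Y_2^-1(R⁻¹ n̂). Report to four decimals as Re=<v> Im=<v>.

Need the full column D^2_{m',-1} for m'=−2..2 at α=6.0456, β=2.3543, γ=3.7215.
cos(β/2)=0.383558, sin(β/2)=0.923517
d^2_{-2,-1}: single k=1 term ⇒ +0.104224;  D = -0.103653-0.010896i
d^2_{-1,-1}: k∈[0..1] ⇒ +0.021643 -0.376421 = -0.354777;  D = +0.334192+0.119090i
d^2_{0,-1}: k∈[0..1] ⇒ -0.127648 +0.740016 = +0.612368;  D = -0.512254-0.335545i
d^2_{1,-1}: k∈[0..1] ⇒ +0.376421 -0.727409 = -0.350988;  D = +0.240094+0.256023i
d^2_{2,-1}: single k=0 term ⇒ -0.604221;  D = +0.297977+0.525635i
Y_2^{m'}(θ=0.6648,φ=4.2169) and Σ D·Y over m':
  (-0.1037-0.0109i)·(-0.0805-0.1230i)  (+0.3342+0.1191i)·(-0.1783+0.3300i)  (-0.5123-0.3355i)·(+0.2707+0.0000i)  (+0.2401+0.2560i)·(+0.1783+0.3300i)  (+0.2980+0.5256i)·(-0.0805+0.1230i)
Y_2^-1(R⁻¹ n̂) = -0.360861+0.131029i

Re=-0.3609 Im=0.1310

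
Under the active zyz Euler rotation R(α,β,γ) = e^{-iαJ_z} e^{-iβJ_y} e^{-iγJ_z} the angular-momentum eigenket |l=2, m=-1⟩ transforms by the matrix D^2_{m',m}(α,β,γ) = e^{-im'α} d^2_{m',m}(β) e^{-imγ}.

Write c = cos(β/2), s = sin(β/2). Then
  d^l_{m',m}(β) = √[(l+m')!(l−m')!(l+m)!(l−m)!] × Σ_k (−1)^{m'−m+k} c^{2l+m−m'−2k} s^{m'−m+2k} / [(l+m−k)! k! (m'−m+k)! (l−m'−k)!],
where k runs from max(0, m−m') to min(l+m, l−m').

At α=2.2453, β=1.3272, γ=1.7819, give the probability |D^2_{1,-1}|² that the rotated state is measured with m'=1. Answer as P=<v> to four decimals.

P=0.3163

Split into d^2_{1,-1}(β=1.3272) × two z-phases.
c=cos(1.3272/2)=0.787780, s=sin(1.3272/2)=0.615957; N=√[6·1·1·6]=6.000000
Admissible k: 0..1 (factorial args all ≥0)
  k=0: (−1)^2·6.0000/(2)·0.7878^2·0.6160^2 = +0.706369
  k=1: (−1)^3·6.0000/(6)·0.7878^0·0.6160^4 = -0.143947
d^2_{1,-1}(1.3272) = +0.706369 -0.143947 = +0.562422
|D^2_{1,-1}|² = |d^2_{1,-1}(β)|² = (+0.562422)² = 0.316319 (the z-rotation phases have unit modulus)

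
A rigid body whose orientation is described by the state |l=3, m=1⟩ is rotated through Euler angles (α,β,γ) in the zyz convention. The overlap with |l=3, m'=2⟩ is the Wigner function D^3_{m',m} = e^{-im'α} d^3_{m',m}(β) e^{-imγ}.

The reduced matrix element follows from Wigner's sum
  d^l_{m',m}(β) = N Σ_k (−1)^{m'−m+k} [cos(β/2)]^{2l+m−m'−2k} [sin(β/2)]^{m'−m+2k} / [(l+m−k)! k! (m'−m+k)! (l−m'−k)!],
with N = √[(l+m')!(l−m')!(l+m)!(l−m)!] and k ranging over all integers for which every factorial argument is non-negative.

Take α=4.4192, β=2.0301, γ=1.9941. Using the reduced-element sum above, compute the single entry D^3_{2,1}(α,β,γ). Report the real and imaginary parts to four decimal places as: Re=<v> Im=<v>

Split into d^3_{2,1}(β=2.0301) × two z-phases.
Half-angle: c=0.527577, s=0.849507. N=√(120·1·24·2)=75.894664
k∈{0,1} keeps every argument non-negative
  k=0: (−1)^1·75.8947/(24)·0.5276^5·0.8495^1 = -0.109799
  k=1: (−1)^2·75.8947/(12)·0.5276^3·0.8495^3 = +0.569363
d^3_{2,1}(2.0301) = -0.109799 +0.569363 = +0.459564
D = (-0.832950-0.553348i)·(+0.459564)·(-0.410775-0.911737i) = -0.074611+0.453467i

Re=-0.0746 Im=0.4535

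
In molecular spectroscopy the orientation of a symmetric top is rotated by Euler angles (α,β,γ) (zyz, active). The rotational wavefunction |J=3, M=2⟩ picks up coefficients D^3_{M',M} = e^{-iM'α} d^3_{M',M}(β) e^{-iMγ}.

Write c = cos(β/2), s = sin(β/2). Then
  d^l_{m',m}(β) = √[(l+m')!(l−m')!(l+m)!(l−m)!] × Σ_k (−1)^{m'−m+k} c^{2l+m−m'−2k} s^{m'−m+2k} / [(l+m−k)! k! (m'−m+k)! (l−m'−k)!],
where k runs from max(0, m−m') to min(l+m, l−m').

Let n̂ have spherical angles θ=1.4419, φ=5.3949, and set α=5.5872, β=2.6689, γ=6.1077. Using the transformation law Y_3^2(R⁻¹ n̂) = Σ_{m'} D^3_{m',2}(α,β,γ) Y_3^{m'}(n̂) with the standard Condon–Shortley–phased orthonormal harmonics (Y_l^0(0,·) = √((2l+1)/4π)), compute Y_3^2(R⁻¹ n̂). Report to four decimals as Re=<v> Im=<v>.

Need the full column D^3_{m',2} for m'=−3..3 at α=5.5872, β=2.6689, γ=6.1077.
cos(β/2)=0.234152, sin(β/2)=0.972200
d^3_{-3,2}: single k=5 term ⇒ +0.498140;  D = -0.082405-0.491277i
d^3_{-2,2}: k∈[4..5] ⇒ +0.244900 -0.844372 = -0.599472;  D = -0.302948+0.517290i
d^3_{-1,2}: k∈[3..4] ⇒ +0.074609 -0.643096 = -0.568487;  D = -0.534987+0.192268i
d^3_{0,2}: k∈[2..3] ⇒ +0.015562 -0.268274 = -0.252712;  D = -0.237307-0.086885i
d^3_{1,2}: k∈[1..2] ⇒ +0.002164 -0.074609 = -0.072445;  D = -0.036238-0.062730i
d^3_{2,2}: k∈[0..1] ⇒ +0.000165 -0.014206 = -0.014041;  D = +0.002405-0.013834i
d^3_{3,2}: single k=0 term ⇒ -0.001676;  D = +0.001279-0.001083i
Y_3^{m'}(θ=1.4419,φ=5.3949) and Σ D·Y over m':
  (-0.0824-0.4913i)·(-0.3616+0.1867i)  (-0.3029+0.5173i)·(-0.0264+0.1265i)  (-0.5350+0.1923i)·(-0.1855-0.2282i)  (-0.2373-0.0869i)·(-0.1399+0.0000i)  (-0.0362-0.0627i)·(+0.1855-0.2282i)  (+0.0024-0.0138i)·(-0.0264-0.1265i)  (+0.0013-0.0011i)·(+0.3616+0.1867i)
Y_3^2(R⁻¹ n̂) = +0.218216+0.205373i

Re=0.2182 Im=0.2054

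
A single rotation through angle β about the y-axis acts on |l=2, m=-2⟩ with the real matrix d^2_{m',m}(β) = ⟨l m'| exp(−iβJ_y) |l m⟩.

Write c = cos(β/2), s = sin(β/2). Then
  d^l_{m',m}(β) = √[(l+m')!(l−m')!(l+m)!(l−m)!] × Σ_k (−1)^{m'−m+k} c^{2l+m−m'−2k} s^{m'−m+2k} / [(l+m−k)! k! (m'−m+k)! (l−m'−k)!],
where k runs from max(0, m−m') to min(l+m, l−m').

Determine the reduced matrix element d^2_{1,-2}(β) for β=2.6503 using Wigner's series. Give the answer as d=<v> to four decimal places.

d^2_{1,-2}(β=2.6503) via Wigner's sum:
Half-angle: c=0.243183, s=0.969980. N=√(6·1·1·24)=12.000000
Admissible k: 0..0 (factorial args all ≥0)
  k=0: (−1)^3·12.0000/(6)·0.2432^1·0.9700^3 = -0.443867
d^2_{1,-2}(2.6503) = -0.443867

d=-0.4439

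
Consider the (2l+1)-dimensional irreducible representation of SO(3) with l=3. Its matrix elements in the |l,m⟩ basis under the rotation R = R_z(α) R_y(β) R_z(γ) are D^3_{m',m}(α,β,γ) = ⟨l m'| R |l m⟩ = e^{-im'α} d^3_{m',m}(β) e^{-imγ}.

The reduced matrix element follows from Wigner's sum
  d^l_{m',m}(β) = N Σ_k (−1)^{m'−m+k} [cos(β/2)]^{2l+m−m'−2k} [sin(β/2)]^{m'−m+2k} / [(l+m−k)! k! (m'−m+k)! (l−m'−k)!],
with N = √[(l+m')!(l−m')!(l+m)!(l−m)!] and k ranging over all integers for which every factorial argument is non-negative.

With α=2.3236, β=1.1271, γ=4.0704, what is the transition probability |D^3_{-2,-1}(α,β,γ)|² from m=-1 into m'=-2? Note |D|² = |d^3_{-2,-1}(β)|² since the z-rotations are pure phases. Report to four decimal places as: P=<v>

P=0.0216

D^3_{-2,-1}(2.3236,1.1271,4.0704) = e^{-i·-2·2.3236}·d^3_{-2,-1}(1.1271)·e^{-i·-1·4.0704}. Compute d first:
c=cos(1.1271/2)=0.845364, s=sin(1.1271/2)=0.534191; N=√[1·120·2·24]=75.894664
k: max(0,(-1)−(-2))=1 … min(3+(-1),3−(-2))=2
  k=1: (−1)^0·75.8947/(24)·0.8454^5·0.5342^1 = +0.729315
  k=2: (−1)^1·75.8947/(12)·0.8454^3·0.5342^3 = -0.582438
d^3_{-2,-1}(1.1271) = +0.729315 -0.582438 = +0.146877
|D^3_{-2,-1}|² = |d^3_{-2,-1}(β)|² = (+0.146877)² = 0.021573 (the z-rotation phases have unit modulus)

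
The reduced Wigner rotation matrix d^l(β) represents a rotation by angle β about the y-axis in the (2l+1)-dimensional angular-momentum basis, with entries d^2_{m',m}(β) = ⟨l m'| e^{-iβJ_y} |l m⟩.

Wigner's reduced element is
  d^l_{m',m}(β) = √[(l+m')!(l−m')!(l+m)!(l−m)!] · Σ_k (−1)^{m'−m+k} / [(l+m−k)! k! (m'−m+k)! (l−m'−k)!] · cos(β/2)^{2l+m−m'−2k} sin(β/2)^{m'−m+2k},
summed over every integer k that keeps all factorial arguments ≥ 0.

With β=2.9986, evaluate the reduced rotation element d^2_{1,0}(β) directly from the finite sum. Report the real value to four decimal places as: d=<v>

d=0.1728

d^2_{1,0}(β=2.9986) via Wigner's sum:
c=cos(2.9986/2)=0.071435, s=sin(2.9986/2)=0.997445; N=√[6·1·2·2]=4.898979
k∈{0,1} keeps every argument non-negative
  k=0: (−1)^1·4.8990/(2)·0.0714^3·0.9974^1 = -0.000891
  k=1: (−1)^2·4.8990/(2)·0.0714^1·0.9974^3 = +0.173643
d^2_{1,0}(2.9986) = -0.000891 +0.173643 = +0.172752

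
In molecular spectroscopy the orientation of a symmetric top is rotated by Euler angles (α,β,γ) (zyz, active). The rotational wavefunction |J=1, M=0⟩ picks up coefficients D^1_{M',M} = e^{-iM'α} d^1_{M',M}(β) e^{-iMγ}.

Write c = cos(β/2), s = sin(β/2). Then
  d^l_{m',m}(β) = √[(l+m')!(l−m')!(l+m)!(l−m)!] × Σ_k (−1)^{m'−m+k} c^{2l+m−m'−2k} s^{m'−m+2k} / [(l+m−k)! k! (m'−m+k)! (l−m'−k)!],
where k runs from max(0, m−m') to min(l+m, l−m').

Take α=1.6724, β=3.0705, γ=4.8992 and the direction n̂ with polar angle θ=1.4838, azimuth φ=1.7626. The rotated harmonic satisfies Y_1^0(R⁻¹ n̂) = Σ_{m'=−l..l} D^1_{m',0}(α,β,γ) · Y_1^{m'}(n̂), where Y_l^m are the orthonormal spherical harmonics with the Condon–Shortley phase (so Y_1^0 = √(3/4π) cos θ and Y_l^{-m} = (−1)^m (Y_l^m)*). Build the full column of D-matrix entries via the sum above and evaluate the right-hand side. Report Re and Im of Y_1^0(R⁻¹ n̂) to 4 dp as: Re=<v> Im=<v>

Re=-0.0079 Im=0.0000

Need the full column D^1_{m',0} for m'=−1..1 at α=1.6724, β=3.0705, γ=4.8992.
cos(β/2)=0.035539, sin(β/2)=0.999368
d^1_{-1,0}: single k=1 term ⇒ +0.050228;  D = -0.005095+0.049969i
d^1_{0,0}: k∈[0..1] ⇒ +0.001263 -0.998737 = -0.997474;  D = -0.997474+0.000000i
d^1_{1,0}: single k=0 term ⇒ -0.050228;  D = +0.005095+0.049969i
Y_1^{m'}(θ=1.4838,φ=1.7626) and Σ D·Y over m':
  (-0.0051+0.0500i)·(-0.0656-0.3379i)  (-0.9975+0.0000i)·(+0.0425+0.0000i)  (+0.0051+0.0500i)·(+0.0656-0.3379i)
Y_1^0(R⁻¹ n̂) = -0.007911+0.000000i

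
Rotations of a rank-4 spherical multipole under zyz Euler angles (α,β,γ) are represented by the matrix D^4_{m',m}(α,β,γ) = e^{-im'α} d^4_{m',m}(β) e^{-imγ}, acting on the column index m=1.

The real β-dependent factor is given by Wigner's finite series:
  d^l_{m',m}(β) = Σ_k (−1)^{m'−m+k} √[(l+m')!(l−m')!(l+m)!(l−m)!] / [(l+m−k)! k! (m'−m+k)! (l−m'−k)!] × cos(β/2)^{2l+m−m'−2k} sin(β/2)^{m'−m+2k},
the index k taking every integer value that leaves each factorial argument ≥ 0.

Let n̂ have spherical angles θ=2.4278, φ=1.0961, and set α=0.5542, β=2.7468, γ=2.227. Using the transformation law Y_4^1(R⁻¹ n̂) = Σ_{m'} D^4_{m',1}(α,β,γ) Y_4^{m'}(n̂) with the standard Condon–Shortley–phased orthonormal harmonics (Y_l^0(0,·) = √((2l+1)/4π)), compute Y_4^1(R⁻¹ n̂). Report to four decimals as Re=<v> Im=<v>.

Need the full column D^4_{m',1} for m'=−4..4 at α=0.5542, β=2.7468, γ=2.227.
cos(β/2)=0.196117, sin(β/2)=0.980581
d^4_{-4,1}: single k=5 term ⇒ +0.051175;  D = +0.051172-0.000522i
d^4_{-3,1}: k∈[4..5] ⇒ +0.018093 -0.271394 = -0.253301;  D = -0.214016+0.135493i
d^4_{-2,1}: k∈[3..5] ⇒ +0.003868 -0.145067 +0.725327 = +0.584129;  D = +0.255231-0.525418i
d^4_{-1,1}: k∈[2..5] ⇒ +0.000547 -0.041031 +0.512886 -0.854803 = -0.382401;  D = +0.038939+0.380414i
d^4_{0,1}: k∈[1..4] ⇒ +0.000049 -0.007340 +0.183496 -0.764562 = -0.588357;  D = +0.358964+0.466163i
d^4_{1,1}: k∈[0..3] ⇒ +0.000002 -0.000821 +0.041031 -0.341924 = -0.301711;  D = +0.282329+0.106396i
d^4_{2,1}: k∈[0..2] ⇒ -0.000046 +0.005803 -0.096711 = -0.090955;  D = +0.089252-0.017518i
d^4_{3,1}: k∈[0..1] ⇒ +0.000434 -0.018093 = -0.017659;  D = +0.012945-0.012011i
d^4_{4,1}: single k=0 term ⇒ -0.002047;  D = +0.000543-0.001974i
Y_4^{m'}(θ=2.4278,φ=1.0961) and Σ D·Y over m':
  (+0.0512-0.0005i)·(-0.0262+0.0770i)  (-0.2140+0.1355i)·(+0.2627-0.0388i)  (+0.2552-0.5254i)·(-0.2504-0.3497i)  (+0.0389+0.3804i)·(-0.1070+0.2081i)  (+0.3590+0.4662i)·(-0.2872+0.0000i)  (+0.2823+0.1064i)·(+0.1070+0.2081i)  (+0.0893-0.0175i)·(-0.2504+0.3497i)  (+0.0129-0.0120i)·(-0.2627-0.0388i)  (+0.0005-0.0020i)·(-0.0262-0.0770i)
Y_4^1(R⁻¹ n̂) = -0.498542+0.032091i

Re=-0.4985 Im=0.0321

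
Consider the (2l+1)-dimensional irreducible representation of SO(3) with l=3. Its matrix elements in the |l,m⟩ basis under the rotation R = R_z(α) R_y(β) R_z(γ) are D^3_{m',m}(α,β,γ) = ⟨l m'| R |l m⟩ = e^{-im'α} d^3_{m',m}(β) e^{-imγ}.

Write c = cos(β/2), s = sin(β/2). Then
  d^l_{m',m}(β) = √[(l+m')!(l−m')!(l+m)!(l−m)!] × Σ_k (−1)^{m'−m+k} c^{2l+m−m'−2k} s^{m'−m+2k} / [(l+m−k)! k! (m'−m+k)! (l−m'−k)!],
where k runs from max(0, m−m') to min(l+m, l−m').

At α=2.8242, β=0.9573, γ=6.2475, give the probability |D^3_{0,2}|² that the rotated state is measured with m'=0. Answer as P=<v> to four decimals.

P=0.2778

Split into d^3_{0,2}(β=0.9573) × two z-phases.
c=cos(0.9573/2)=0.887618, s=sin(0.9573/2)=0.460581; N=√[6·6·120·1]=65.726707
Admissible k: 2..3 (factorial args all ≥0)
  k=2: (−1)^0·65.7267/(12)·0.8876^4·0.4606^2 = +0.721235
  k=3: (−1)^1·65.7267/(12)·0.8876^2·0.4606^4 = -0.194195
d^3_{0,2}(0.9573) = +0.721235 -0.194195 = +0.527040
|D^3_{0,2}|² = |d^3_{0,2}(β)|² = (+0.527040)² = 0.277771 (the z-rotation phases have unit modulus)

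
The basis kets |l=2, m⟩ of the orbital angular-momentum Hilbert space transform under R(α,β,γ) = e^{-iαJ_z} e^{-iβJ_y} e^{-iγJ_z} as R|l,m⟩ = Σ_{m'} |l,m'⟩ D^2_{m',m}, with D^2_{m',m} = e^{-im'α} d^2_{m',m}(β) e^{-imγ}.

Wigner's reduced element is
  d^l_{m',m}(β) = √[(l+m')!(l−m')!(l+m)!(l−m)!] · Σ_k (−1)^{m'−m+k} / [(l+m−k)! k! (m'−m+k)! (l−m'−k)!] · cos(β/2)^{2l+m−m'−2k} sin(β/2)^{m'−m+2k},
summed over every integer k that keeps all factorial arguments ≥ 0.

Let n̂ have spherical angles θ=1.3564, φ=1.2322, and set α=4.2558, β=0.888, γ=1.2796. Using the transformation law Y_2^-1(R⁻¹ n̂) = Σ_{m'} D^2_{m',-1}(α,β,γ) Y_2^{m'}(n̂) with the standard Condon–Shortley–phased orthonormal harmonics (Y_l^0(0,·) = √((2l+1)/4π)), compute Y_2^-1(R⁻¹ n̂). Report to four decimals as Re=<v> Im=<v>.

Re=0.1593 Im=0.3400

Need the full column D^2_{m',-1} for m'=−2..2 at α=4.2558, β=0.888, γ=1.2796.
cos(β/2)=0.903041, sin(β/2)=0.429555
d^2_{-2,-1}: single k=1 term ⇒ +0.632661;  D = -0.590662-0.226668i
d^2_{-1,-1}: k∈[0..1] ⇒ +0.665012 -0.451412 = +0.213599;  D = +0.156610-0.145251i
d^2_{0,-1}: k∈[0..1] ⇒ -0.774848 +0.175323 = -0.599525;  D = -0.172123-0.574285i
d^2_{1,-1}: k∈[0..1] ⇒ +0.451412 -0.034047 = +0.417366;  D = -0.411670-0.068715i
d^2_{2,-1}: single k=0 term ⇒ -0.143151;  D = -0.083406+0.116342i
Y_2^{m'}(θ=1.3564,φ=1.2322) and Σ D·Y over m':
  (-0.5907-0.2267i)·(-0.2874-0.2311i)  (+0.1566-0.1453i)·(+0.0533-0.1515i)  (-0.1721-0.5743i)·(-0.2726+0.0000i)  (-0.4117-0.0687i)·(-0.0533-0.1515i)  (-0.0834+0.1163i)·(-0.2874+0.2311i)
Y_2^-1(R⁻¹ n̂) = +0.159287+0.340011i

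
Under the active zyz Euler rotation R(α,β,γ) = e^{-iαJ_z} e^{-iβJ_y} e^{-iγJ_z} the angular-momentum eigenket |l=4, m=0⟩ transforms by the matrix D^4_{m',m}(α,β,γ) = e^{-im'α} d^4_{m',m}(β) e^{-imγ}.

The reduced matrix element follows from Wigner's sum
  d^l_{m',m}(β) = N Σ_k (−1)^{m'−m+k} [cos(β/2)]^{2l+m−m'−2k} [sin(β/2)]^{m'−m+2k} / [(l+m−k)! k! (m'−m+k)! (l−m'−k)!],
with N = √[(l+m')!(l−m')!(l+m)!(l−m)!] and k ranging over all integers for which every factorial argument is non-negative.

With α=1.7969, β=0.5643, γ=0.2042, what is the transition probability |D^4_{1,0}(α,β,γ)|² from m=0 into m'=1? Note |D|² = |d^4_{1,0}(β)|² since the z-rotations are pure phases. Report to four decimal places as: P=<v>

D^4_{1,0}(1.7969,0.5643,0.2042) = e^{-i·1·1.7969}·d^4_{1,0}(0.5643)·e^{-i·0·0.2042}. Compute d first:
With c≡cos(β/2)=0.960459 and s≡sin(β/2)=0.278421, N=[120·6·24·24]^{1/2}=643.987578
The bounds max(0,m−m')=0 and min(l+m,l−m')=3 give 4 terms
  k=0: (−1)^1·643.9876/(144)·0.9605^7·0.2784^1 = -0.938792
  k=1: (−1)^2·643.9876/(24)·0.9605^5·0.2784^3 = +0.473334
  k=2: (−1)^3·643.9876/(24)·0.9605^3·0.2784^5 = -0.039775
  k=3: (−1)^4·643.9876/(144)·0.9605^1·0.2784^7 = +0.000557
d^4_{1,0}(0.5643) = -0.938792 +0.473334 -0.039775 +0.000557 = -0.504676
|D^4_{1,0}|² = |d^4_{1,0}(β)|² = (-0.504676)² = 0.254698 (the z-rotation phases have unit modulus)

P=0.2547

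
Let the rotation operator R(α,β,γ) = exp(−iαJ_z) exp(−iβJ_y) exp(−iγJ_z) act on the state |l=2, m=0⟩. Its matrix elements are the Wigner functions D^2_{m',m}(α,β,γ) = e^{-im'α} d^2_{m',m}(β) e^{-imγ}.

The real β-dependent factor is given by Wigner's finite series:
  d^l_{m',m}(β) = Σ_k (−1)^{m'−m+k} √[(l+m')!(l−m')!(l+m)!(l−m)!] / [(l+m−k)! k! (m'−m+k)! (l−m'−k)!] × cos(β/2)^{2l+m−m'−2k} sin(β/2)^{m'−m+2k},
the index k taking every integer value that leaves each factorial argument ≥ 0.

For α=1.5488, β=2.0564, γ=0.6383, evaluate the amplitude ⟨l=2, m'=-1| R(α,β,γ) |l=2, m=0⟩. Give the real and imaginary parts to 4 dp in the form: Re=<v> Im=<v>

Split into d^2_{-1,0}(β=2.0564) × two z-phases.
c=cos(2.0564/2)=0.516361, s=sin(2.0564/2)=0.856371; N=√[1·6·2·2]=4.898979
k: max(0,(0)−(-1))=1 … min(2+(0),2−(-1))=2
  k=1: (−1)^0·4.8990/(2)·0.5164^3·0.8564^1 = +0.288801
  k=2: (−1)^1·4.8990/(2)·0.5164^1·0.8564^3 = -0.794356
d^2_{-1,0}(2.0564) = +0.288801 -0.794356 = -0.505555
Phases: e^{-i·(-1)·1.5488}=+0.021995+0.999758i, e^{-i·(0)·0.6383}=+1.000000+0.000000i ⇒ D=-0.011119-0.505433i

Re=-0.0111 Im=-0.5054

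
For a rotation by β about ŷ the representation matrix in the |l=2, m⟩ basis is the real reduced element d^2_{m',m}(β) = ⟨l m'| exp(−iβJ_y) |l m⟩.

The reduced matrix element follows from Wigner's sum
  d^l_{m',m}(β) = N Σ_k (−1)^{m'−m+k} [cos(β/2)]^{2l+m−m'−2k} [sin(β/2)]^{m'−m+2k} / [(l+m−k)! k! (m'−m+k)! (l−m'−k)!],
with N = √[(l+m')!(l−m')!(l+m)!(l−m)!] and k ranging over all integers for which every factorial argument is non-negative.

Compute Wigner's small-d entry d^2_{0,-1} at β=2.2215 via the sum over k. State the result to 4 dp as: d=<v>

d^2_{0,-1}(β=2.2215) via Wigner's sum:
Half-angle: c=0.443990, s=0.896032. N=√(2·2·1·6)=4.898979
k∈{0,1} keeps every argument non-negative
  k=0: (−1)^1·4.8990/(2)·0.4440^3·0.8960^1 = -0.192096
  k=1: (−1)^2·4.8990/(2)·0.4440^1·0.8960^3 = +0.782382
d^2_{0,-1}(2.2215) = -0.192096 +0.782382 = +0.590286

d=0.5903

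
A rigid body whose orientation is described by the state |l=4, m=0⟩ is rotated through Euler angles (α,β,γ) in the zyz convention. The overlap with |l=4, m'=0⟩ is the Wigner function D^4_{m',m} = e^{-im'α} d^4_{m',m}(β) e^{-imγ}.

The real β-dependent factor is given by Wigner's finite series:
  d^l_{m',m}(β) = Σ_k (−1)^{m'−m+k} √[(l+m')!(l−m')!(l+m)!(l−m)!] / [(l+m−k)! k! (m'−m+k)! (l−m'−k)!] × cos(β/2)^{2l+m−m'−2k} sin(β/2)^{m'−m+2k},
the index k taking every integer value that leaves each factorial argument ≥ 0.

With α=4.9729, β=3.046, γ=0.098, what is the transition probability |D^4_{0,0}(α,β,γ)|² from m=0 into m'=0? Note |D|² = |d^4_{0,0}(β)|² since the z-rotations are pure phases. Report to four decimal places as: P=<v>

D^4_{0,0}(4.9729,3.046,0.098) = e^{-i·0·4.9729}·d^4_{0,0}(3.046)·e^{-i·0·0.098}. Compute d first:
With c≡cos(β/2)=0.047778 and s≡sin(β/2)=0.998858, N=[24·24·24·24]^{1/2}=576.000000
Admissible k: 0..4 (factorial args all ≥0)
  k=0: (−1)^0·576.0000/(576)·0.0478^8·0.9989^0 = +0.000000
  k=1: (−1)^1·576.0000/(36)·0.0478^6·0.9989^2 = -0.000000
  k=2: (−1)^2·576.0000/(16)·0.0478^4·0.9989^4 = +0.000187
  k=3: (−1)^3·576.0000/(36)·0.0478^2·0.9989^6 = -0.036274
  k=4: (−1)^4·576.0000/(576)·0.0478^0·0.9989^8 = +0.990900
d^4_{0,0}(3.046) = +0.000000 -0.000000 +0.000187 -0.036274 +0.990900 = +0.954812
|D^4_{0,0}|² = |d^4_{0,0}(β)|² = (+0.954812)² = 0.911667 (the z-rotation phases have unit modulus)

P=0.9117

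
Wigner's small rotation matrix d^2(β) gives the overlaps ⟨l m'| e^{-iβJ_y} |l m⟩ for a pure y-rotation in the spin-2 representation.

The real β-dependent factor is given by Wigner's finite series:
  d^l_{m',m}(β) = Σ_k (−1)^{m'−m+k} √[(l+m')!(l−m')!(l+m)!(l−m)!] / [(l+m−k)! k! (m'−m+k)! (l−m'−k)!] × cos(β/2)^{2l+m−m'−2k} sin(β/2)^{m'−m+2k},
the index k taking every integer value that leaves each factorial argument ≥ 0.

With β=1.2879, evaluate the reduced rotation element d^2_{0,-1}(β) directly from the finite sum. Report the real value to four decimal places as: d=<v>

d^2_{0,-1}(β=1.2879) via Wigner's sum:
With c≡cos(β/2)=0.799731 and s≡sin(β/2)=0.600359, N=[2·2·1·6]^{1/2}=4.898979
k∈{0,1} keeps every argument non-negative
  k=0: (−1)^1·4.8990/(2)·0.7997^3·0.6004^1 = -0.752173
  k=1: (−1)^2·4.8990/(2)·0.7997^1·0.6004^3 = +0.423889
d^2_{0,-1}(1.2879) = -0.752173 +0.423889 = -0.328284

d=-0.3283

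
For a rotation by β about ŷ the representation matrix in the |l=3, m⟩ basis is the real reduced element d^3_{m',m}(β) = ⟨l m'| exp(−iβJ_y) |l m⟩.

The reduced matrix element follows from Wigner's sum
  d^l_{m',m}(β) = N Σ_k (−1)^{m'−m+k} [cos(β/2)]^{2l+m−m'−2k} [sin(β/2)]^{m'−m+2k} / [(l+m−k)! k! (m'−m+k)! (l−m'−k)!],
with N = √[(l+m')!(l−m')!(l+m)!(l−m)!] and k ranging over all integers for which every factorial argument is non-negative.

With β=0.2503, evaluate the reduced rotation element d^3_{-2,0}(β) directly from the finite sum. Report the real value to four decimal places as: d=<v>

d^3_{-2,0}(β=0.2503) via Wigner's sum:
c=cos(0.2503/2)=0.992179, s=sin(0.2503/2)=0.124824; N=√[1·120·6·6]=65.726707
k: max(0,(0)−(-2))=2 … min(3+(0),3−(-2))=3
  k=2: (−1)^0·65.7267/(12)·0.9922^4·0.1248^2 = +0.082702
  k=3: (−1)^1·65.7267/(12)·0.9922^2·0.1248^4 = -0.001309
d^3_{-2,0}(0.2503) = +0.082702 -0.001309 = +0.081393

d=0.0814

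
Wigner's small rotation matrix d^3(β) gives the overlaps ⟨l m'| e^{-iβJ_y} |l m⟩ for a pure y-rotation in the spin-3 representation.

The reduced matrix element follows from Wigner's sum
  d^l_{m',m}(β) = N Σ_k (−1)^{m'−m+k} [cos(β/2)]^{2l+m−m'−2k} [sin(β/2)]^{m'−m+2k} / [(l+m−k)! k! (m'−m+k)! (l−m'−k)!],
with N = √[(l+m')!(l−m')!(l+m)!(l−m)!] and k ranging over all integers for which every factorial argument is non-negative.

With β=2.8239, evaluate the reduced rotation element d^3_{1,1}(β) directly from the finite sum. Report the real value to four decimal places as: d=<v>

d=0.1378

d^3_{1,1}(β=2.8239) via Wigner's sum:
With c≡cos(β/2)=0.158179 and s≡sin(β/2)=0.987410, N=[24·2·24·2]^{1/2}=48.000000
k∈{0,1,2} keeps every argument non-negative
  k=0: (−1)^0·48.0000/(48)·0.1582^6·0.9874^0 = +0.000016
  k=1: (−1)^1·48.0000/(6)·0.1582^4·0.9874^2 = -0.004883
  k=2: (−1)^2·48.0000/(8)·0.1582^2·0.9874^4 = +0.142705
d^3_{1,1}(2.8239) = +0.000016 -0.004883 +0.142705 = +0.137838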